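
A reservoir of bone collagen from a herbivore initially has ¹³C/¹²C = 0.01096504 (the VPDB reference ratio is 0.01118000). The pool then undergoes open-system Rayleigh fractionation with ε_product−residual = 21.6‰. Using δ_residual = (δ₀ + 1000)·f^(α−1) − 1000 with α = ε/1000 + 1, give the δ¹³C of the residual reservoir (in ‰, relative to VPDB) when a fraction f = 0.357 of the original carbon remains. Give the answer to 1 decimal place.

-40.8‰

δ₀ = (0.01096504/0.01118000 − 1)×1000 = (0.980773 − 1)×1000 = -19.227‰
α − 1 = ε/1000 = 0.0216
f^(α−1) = 0.357^(0.0216) = 0.977997
δ_res = (-19.227 + 1000) × 0.977997 − 1000 = 959.193 − 1000 = -40.81‰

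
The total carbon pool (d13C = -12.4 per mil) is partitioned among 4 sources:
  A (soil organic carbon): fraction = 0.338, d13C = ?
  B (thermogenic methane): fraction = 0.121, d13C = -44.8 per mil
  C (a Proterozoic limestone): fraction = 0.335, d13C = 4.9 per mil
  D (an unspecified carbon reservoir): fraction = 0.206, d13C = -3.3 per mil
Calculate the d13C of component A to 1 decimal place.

-23.5 per mil

Isotope mass balance: δ_bulk = Σ fᵢ·δᵢ.
-12.4 = 0.338×δ_A + 0.121×(-44.8) + 0.335×(4.9) + 0.206×(-3.3)
0.338·δ_A = -12.4 − (-4.459) = -7.941
δ_A = -7.941 / 0.338 = -23.49 per mil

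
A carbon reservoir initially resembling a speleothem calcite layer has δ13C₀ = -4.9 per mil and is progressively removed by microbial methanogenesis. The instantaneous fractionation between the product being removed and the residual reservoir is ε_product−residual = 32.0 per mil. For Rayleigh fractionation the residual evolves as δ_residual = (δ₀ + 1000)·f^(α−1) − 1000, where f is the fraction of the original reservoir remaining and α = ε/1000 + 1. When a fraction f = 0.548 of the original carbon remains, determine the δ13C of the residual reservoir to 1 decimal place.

Rayleigh residual: δ_res = (δ₀ + 1000)·f^(α−1) − 1000
α = ε/1000 + 1 = 1.03200, so α − 1 = 0.03200
f^(α−1) = 0.548^(0.03200) = 0.980937
δ_res = (-4.9 + 1000) × 0.980937 − 1000 = 976.130 − 1000 = -23.87 per mil

-23.9 per mil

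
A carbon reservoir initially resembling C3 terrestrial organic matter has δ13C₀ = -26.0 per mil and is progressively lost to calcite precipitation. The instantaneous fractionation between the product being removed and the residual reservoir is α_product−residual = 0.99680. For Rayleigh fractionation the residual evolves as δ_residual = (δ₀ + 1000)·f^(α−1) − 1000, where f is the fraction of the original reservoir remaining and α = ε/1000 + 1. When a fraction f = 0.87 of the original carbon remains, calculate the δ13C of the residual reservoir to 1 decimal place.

Rayleigh residual: δ_res = (δ₀ + 1000)·f^(α−1) − 1000
α − 1 = -0.00320
f^(α−1) = 0.87^(-0.00320) = 1.000446
δ_res = (-26.0 + 1000) × 1.000446 − 1000 = 974.434 − 1000 = -25.57 per mil

-25.6 per mil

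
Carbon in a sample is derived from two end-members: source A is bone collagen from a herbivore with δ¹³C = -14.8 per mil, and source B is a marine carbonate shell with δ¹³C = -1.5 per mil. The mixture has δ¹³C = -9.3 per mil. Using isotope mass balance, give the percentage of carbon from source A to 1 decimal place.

58.6%

δ_mix = f_A·δ_A + (1 − f_A)·δ_B  ⇒  f_A = (δ_mix − δ_B)/(δ_A − δ_B)
f_A = (-9.3 − (-1.5)) / (-14.8 − (-1.5))
f_A = -7.8 / -13.3 = 0.5865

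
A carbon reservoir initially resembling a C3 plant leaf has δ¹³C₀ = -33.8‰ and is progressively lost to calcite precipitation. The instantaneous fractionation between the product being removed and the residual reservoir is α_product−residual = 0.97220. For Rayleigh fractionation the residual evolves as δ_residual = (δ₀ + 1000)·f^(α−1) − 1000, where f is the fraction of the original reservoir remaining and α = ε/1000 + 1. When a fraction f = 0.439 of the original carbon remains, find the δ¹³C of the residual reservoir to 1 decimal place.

Rayleigh residual: δ_res = (δ₀ + 1000)·f^(α−1) − 1000
α − 1 = -0.02780
f^(α−1) = 0.439^(-0.02780) = 1.023150
δ_res = (-33.8 + 1000) × 1.023150 − 1000 = 988.568 − 1000 = -11.43‰

-11.4‰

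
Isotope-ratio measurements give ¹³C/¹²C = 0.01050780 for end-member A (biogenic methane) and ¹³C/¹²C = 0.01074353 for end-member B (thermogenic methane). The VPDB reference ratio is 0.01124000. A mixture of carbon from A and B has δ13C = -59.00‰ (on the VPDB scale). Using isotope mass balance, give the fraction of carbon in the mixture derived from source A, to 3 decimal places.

δ_A = (0.01050780/0.01124000 − 1)×1000 = (0.934858 − 1)×1000 = -65.142‰
δ_B = (0.01074353/0.01124000 − 1)×1000 = (0.955830 − 1)×1000 = -44.170‰
f_A = (δ_mix − δ_B)/(δ_A − δ_B) = (-59.00 − (-44.170))/(-65.142 − (-44.170))
f_A = -14.830 / -20.972 = 0.7071

0.707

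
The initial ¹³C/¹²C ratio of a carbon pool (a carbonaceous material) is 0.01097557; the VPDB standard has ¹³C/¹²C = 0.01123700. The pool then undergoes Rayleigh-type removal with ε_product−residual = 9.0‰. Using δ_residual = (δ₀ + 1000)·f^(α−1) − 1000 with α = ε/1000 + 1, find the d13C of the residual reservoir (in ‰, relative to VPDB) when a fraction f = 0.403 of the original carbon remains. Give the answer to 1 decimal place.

δ₀ = (0.01097557/0.01123700 − 1)×1000 = (0.976735 − 1)×1000 = -23.265‰
α − 1 = ε/1000 = 0.0090
f^(α−1) = 0.403^(0.0090) = 0.991854
δ_res = (-23.265 + 1000) × 0.991854 − 1000 = 968.778 − 1000 = -31.22‰

-31.2‰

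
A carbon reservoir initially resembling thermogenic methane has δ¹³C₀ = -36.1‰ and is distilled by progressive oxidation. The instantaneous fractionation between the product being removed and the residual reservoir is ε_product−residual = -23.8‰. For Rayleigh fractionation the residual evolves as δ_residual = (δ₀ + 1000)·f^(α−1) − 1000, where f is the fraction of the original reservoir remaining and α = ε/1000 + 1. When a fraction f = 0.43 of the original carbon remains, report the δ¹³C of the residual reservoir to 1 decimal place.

-16.5‰

Rayleigh residual: δ_res = (δ₀ + 1000)·f^(α−1) − 1000
α = ε/1000 + 1 = 0.97620, so α − 1 = -0.02380
f^(α−1) = 0.43^(-0.02380) = 1.020290
δ_res = (-36.1 + 1000) × 1.020290 − 1000 = 983.457 − 1000 = -16.54‰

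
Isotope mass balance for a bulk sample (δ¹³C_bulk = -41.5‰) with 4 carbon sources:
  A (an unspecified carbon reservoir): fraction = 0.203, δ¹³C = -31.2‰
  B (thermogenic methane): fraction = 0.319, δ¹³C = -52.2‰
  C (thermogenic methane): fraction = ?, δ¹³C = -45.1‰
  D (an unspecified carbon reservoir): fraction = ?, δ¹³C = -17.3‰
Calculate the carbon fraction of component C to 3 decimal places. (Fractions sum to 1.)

Let f_C and f_D be the unknown fractions; fractions sum to 1 so f_C + f_D = 0.478.
Mass balance: Σ fᵢ·δᵢ = δ_bulk ⇒ f_C·(-45.1) + f_D·(-17.3) = -41.5 − (-22.985) = -18.515
Substitute f_D = 0.478 − f_C:
f_C·(-45.1 − -17.3) = -18.515 − 0.478×(-17.3) = -10.245
f_C = -10.245 / -27.8 = 0.3685

0.369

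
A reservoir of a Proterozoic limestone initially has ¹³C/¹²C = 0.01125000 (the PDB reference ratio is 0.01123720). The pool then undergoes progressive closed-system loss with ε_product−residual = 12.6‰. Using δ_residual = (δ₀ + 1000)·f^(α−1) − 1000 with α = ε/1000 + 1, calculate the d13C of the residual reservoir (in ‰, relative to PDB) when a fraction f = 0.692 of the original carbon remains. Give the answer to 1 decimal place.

δ₀ = (0.01125000/0.01123720 − 1)×1000 = (1.001139 − 1)×1000 = 1.139‰
α − 1 = ε/1000 = 0.0126
f^(α−1) = 0.692^(0.0126) = 0.995372
δ_res = (1.139 + 1000) × 0.995372 − 1000 = 996.506 − 1000 = -3.49‰

-3.5‰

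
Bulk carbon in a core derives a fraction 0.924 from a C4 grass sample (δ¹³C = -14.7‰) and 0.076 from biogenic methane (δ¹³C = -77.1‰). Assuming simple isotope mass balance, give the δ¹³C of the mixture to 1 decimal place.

δ_mix = f_A·δ_A + f_B·δ_B
δ_mix = 0.924 × (-14.7) + 0.076 × (-77.1)
δ_mix = -13.58 + -5.86 = -19.44‰

-19.4‰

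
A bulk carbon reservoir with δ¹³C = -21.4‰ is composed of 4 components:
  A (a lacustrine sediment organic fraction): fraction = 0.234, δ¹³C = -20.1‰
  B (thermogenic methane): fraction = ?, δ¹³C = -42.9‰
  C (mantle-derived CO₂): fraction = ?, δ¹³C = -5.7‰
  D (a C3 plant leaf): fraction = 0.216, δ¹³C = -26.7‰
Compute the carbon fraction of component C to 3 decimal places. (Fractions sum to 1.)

Let f_C and f_B be the unknown fractions; fractions sum to 1 so f_C + f_B = 0.550.
Mass balance: Σ fᵢ·δᵢ = δ_bulk ⇒ f_C·(-5.7) + f_B·(-42.9) = -21.4 − (-10.471) = -10.929
Substitute f_B = 0.550 − f_C:
f_C·(-5.7 − -42.9) = -10.929 − 0.550×(-42.9) = 12.666
f_C = 12.666 / 37.2 = 0.3405

0.340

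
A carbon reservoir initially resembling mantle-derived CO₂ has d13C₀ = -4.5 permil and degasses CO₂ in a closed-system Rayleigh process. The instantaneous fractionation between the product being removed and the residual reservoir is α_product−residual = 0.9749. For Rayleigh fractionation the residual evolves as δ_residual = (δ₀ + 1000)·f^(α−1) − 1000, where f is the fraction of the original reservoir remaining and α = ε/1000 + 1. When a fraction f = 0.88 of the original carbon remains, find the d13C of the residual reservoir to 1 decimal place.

Rayleigh residual: δ_res = (δ₀ + 1000)·f^(α−1) − 1000
α − 1 = -0.02510
f^(α−1) = 0.88^(-0.02510) = 1.003214
δ_res = (-4.5 + 1000) × 1.003214 − 1000 = 998.699 − 1000 = -1.30 permil

-1.3 permil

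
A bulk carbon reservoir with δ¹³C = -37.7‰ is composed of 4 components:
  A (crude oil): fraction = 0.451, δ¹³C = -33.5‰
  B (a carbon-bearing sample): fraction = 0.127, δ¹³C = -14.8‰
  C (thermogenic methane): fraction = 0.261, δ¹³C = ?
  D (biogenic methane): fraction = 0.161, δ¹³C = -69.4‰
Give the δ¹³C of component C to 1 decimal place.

Isotope mass balance: δ_bulk = Σ fᵢ·δᵢ.
-37.7 = 0.451×(-33.5) + 0.127×(-14.8) + 0.261×δ_C + 0.161×(-69.4)
0.261·δ_C = -37.7 − (-28.162) = -9.538
δ_C = -9.538 / 0.261 = -36.55‰

-36.5‰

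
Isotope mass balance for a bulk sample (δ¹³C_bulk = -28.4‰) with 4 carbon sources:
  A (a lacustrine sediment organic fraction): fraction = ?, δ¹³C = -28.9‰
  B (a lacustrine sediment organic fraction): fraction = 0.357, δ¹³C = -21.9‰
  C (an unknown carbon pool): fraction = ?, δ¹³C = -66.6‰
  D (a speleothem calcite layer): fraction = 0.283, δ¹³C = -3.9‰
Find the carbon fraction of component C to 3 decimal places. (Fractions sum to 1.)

0.241

Let f_C and f_A be the unknown fractions; fractions sum to 1 so f_C + f_A = 0.360.
Mass balance: Σ fᵢ·δᵢ = δ_bulk ⇒ f_C·(-66.6) + f_A·(-28.9) = -28.4 − (-8.922) = -19.478
Substitute f_A = 0.360 − f_C:
f_C·(-66.6 − -28.9) = -19.478 − 0.360×(-28.9) = -9.074
f_C = -9.074 / -37.7 = 0.2407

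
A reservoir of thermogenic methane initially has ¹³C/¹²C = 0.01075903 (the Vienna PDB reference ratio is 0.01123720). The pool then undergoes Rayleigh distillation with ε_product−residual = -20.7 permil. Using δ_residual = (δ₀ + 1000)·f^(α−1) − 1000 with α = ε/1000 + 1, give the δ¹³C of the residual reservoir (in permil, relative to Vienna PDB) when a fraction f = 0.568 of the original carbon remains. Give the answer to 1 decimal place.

δ₀ = (0.01075903/0.01123720 − 1)×1000 = (0.957448 − 1)×1000 = -42.552 permil
α − 1 = ε/1000 = -0.0207
f^(α−1) = 0.568^(-0.0207) = 1.011777
δ_res = (-42.552 + 1000) × 1.011777 − 1000 = 968.724 − 1000 = -31.28 permil

-31.3 permil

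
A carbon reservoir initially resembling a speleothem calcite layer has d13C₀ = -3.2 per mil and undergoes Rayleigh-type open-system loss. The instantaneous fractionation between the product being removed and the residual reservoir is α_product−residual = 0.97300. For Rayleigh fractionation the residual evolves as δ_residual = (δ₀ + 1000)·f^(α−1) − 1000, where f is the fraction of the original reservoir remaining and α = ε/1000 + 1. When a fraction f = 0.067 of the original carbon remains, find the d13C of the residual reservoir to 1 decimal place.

Rayleigh residual: δ_res = (δ₀ + 1000)·f^(α−1) − 1000
α − 1 = -0.02700
f^(α−1) = 0.067^(-0.02700) = 1.075712
δ_res = (-3.2 + 1000) × 1.075712 − 1000 = 1072.270 − 1000 = 72.27 per mil

72.3 per mil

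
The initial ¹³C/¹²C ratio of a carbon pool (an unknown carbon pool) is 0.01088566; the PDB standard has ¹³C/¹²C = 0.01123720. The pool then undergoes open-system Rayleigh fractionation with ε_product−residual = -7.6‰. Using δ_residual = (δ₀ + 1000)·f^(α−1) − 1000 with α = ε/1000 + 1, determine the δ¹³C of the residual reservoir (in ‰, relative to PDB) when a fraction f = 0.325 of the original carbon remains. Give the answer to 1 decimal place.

-23.0‰

δ₀ = (0.01088566/0.01123720 − 1)×1000 = (0.968716 − 1)×1000 = -31.284‰
α − 1 = ε/1000 = -0.0076
f^(α−1) = 0.325^(-0.0076) = 1.008578
δ_res = (-31.284 + 1000) × 1.008578 − 1000 = 977.026 − 1000 = -22.97‰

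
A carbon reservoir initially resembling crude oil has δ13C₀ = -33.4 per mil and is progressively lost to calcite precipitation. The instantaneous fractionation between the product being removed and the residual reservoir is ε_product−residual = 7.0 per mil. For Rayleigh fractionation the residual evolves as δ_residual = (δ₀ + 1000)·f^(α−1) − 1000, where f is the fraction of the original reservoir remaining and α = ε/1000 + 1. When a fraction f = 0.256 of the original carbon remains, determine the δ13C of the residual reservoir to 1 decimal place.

-42.6 per mil

Rayleigh residual: δ_res = (δ₀ + 1000)·f^(α−1) − 1000
α = ε/1000 + 1 = 1.00700, so α − 1 = 0.00700
f^(α−1) = 0.256^(0.00700) = 0.990507
δ_res = (-33.4 + 1000) × 0.990507 − 1000 = 957.424 − 1000 = -42.58 per mil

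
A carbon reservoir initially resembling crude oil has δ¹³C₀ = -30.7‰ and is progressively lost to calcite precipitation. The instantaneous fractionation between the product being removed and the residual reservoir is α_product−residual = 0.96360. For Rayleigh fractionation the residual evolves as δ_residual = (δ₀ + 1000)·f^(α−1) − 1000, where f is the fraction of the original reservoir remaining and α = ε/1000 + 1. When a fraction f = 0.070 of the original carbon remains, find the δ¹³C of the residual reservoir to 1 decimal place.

67.8‰

Rayleigh residual: δ_res = (δ₀ + 1000)·f^(α−1) − 1000
α − 1 = -0.03640
f^(α−1) = 0.070^(-0.03640) = 1.101637
δ_res = (-30.7 + 1000) × 1.101637 − 1000 = 1067.817 − 1000 = 67.82‰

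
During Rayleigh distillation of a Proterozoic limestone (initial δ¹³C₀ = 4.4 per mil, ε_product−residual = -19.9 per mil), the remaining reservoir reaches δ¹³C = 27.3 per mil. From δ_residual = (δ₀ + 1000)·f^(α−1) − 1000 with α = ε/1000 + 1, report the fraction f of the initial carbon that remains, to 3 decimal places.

α − 1 = ε/1000 = -0.0199
(δ_res + 1000)/(δ₀ + 1000) = (27.3 + 1000)/(4.4 + 1000) = 1027.3/1004.4 = 1.022800
f = 1.022800^(1/-0.0199) = exp(ln(1.022800)/-0.0199) = exp(0.02254/-0.0199)
f = exp(-1.1328) = 0.3221

0.322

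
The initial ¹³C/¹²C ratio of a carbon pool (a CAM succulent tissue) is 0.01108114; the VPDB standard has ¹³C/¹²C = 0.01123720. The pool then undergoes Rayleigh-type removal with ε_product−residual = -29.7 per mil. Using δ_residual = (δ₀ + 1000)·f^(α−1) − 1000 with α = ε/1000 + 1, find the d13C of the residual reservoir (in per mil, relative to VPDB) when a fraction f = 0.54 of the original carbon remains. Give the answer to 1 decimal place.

δ₀ = (0.01108114/0.01123720 − 1)×1000 = (0.986112 − 1)×1000 = -13.888 per mil
α − 1 = ε/1000 = -0.0297
f^(α−1) = 0.54^(-0.0297) = 1.018469
δ_res = (-13.888 + 1000) × 1.018469 − 1000 = 1004.325 − 1000 = 4.32 per mil

4.3 per mil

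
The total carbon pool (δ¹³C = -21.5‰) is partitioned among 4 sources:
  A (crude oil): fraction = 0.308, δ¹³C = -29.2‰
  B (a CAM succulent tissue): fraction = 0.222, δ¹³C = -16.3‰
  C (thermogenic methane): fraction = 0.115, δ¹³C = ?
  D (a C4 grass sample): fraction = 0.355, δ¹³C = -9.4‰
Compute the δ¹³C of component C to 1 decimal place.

Isotope mass balance: δ_bulk = Σ fᵢ·δᵢ.
-21.5 = 0.308×(-29.2) + 0.222×(-16.3) + 0.115×δ_C + 0.355×(-9.4)
0.115·δ_C = -21.5 − (-15.949) = -5.551
δ_C = -5.551 / 0.115 = -48.27‰

-48.3‰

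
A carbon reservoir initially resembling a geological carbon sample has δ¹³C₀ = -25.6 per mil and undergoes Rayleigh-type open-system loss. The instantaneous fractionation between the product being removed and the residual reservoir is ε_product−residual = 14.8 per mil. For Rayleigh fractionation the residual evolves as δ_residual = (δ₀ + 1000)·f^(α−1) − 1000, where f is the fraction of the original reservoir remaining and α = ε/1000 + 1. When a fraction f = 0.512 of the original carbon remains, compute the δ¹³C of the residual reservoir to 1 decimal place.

Rayleigh residual: δ_res = (δ₀ + 1000)·f^(α−1) − 1000
α = ε/1000 + 1 = 1.01480, so α − 1 = 0.01480
f^(α−1) = 0.512^(0.01480) = 0.990141
δ_res = (-25.6 + 1000) × 0.990141 − 1000 = 964.794 − 1000 = -35.21 per mil

-35.2 per mil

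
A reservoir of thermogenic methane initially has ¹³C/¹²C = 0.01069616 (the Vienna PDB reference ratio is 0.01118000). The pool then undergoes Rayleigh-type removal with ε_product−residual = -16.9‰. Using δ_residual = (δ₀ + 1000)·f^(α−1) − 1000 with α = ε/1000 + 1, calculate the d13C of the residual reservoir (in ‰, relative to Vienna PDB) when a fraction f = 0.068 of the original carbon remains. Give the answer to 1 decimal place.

δ₀ = (0.01069616/0.01118000 − 1)×1000 = (0.956723 − 1)×1000 = -43.277‰
α − 1 = ε/1000 = -0.0169
f^(α−1) = 0.068^(-0.0169) = 1.046479
δ_res = (-43.277 + 1000) × 1.046479 − 1000 = 1001.190 − 1000 = 1.19‰

1.2‰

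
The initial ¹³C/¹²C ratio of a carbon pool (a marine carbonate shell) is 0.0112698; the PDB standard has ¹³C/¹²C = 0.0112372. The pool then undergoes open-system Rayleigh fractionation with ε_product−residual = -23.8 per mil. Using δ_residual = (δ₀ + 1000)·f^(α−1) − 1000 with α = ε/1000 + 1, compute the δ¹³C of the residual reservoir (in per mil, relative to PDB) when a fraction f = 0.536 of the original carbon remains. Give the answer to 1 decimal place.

δ₀ = (0.0112698/0.0112372 − 1)×1000 = (1.002901 − 1)×1000 = 2.901 per mil
α − 1 = ε/1000 = -0.0238
f^(α−1) = 0.536^(-0.0238) = 1.014953
δ_res = (2.901 + 1000) × 1.014953 − 1000 = 1017.897 − 1000 = 17.90 per mil

17.9 per mil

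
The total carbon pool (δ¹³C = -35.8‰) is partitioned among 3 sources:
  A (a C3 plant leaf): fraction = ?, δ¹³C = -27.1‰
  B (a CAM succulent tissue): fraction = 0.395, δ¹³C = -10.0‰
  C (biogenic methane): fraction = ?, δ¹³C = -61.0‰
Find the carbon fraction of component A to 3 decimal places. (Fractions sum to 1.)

Let f_A and f_C be the unknown fractions; fractions sum to 1 so f_A + f_C = 0.605.
Mass balance: Σ fᵢ·δᵢ = δ_bulk ⇒ f_A·(-27.1) + f_C·(-61.0) = -35.8 − (-3.950) = -31.850
Substitute f_C = 0.605 − f_A:
f_A·(-27.1 − -61.0) = -31.850 − 0.605×(-61.0) = 5.055
f_A = 5.055 / 33.9 = 0.1491

0.149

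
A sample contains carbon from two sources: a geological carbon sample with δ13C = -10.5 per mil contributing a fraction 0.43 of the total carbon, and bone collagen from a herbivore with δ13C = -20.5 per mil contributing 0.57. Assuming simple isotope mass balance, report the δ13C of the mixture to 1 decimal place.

δ_mix = f_A·δ_A + f_B·δ_B
δ_mix = 0.43 × (-10.5) + 0.57 × (-20.5)
δ_mix = -4.51 + -11.68 = -16.20 per mil

-16.2 per mil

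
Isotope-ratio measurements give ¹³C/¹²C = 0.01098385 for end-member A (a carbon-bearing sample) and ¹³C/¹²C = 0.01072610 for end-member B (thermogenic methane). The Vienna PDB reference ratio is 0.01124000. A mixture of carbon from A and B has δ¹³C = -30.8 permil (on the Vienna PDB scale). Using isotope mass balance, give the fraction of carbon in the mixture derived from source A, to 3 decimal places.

0.651

δ_A = (0.01098385/0.01124000 − 1)×1000 = (0.977211 − 1)×1000 = -22.789 permil
δ_B = (0.01072610/0.01124000 − 1)×1000 = (0.954279 − 1)×1000 = -45.721 permil
f_A = (δ_mix − δ_B)/(δ_A − δ_B) = (-30.8 − (-45.721))/(-22.789 − (-45.721))
f_A = 14.921 / 22.931 = 0.6507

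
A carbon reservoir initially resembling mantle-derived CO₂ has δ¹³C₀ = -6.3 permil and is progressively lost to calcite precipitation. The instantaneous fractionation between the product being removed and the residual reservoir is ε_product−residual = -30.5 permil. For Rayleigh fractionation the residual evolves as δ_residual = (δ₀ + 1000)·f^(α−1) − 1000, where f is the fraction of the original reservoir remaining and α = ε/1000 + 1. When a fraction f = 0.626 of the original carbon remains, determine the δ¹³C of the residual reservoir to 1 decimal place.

8.0 permil

Rayleigh residual: δ_res = (δ₀ + 1000)·f^(α−1) − 1000
α = ε/1000 + 1 = 0.96950, so α − 1 = -0.03050
f^(α−1) = 0.626^(-0.03050) = 1.014389
δ_res = (-6.3 + 1000) × 1.014389 − 1000 = 1007.998 − 1000 = 8.00 permil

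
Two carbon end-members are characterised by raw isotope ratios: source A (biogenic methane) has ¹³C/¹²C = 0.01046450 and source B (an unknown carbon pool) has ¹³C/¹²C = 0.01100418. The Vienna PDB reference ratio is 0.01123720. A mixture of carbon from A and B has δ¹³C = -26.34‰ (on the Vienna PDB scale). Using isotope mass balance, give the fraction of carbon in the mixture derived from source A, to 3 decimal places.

0.117

δ_A = (0.01046450/0.01123720 − 1)×1000 = (0.931237 − 1)×1000 = -68.763‰
δ_B = (0.01100418/0.01123720 − 1)×1000 = (0.979264 − 1)×1000 = -20.736‰
f_A = (δ_mix − δ_B)/(δ_A − δ_B) = (-26.34 − (-20.736))/(-68.763 − (-20.736))
f_A = -5.604 / -48.026 = 0.1167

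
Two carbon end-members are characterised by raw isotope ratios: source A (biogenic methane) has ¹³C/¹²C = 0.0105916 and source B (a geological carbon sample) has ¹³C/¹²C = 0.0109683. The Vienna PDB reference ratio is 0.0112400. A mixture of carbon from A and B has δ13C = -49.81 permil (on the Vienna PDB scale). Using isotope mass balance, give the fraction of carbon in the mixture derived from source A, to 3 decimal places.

0.765

δ_A = (0.0105916/0.0112400 − 1)×1000 = (0.942313 − 1)×1000 = -57.687 permil
δ_B = (0.0109683/0.0112400 − 1)×1000 = (0.975827 − 1)×1000 = -24.173 permil
f_A = (δ_mix − δ_B)/(δ_A − δ_B) = (-49.81 − (-24.173))/(-57.687 − (-24.173))
f_A = -25.637 / -33.514 = 0.7650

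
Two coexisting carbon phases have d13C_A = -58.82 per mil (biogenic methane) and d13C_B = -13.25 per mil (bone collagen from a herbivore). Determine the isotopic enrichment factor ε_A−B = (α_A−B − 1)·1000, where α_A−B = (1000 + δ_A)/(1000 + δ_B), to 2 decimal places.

-46.18 per mil

α_A−B = (1000 + -58.82) / (1000 + -13.25) = 941.18 / 986.75 = 0.953818
ε_A−B = (0.953818 − 1) × 1000 = -46.182 per mil
(The approximation ε ≈ δ_A − δ_B would give -45.57 per mil.)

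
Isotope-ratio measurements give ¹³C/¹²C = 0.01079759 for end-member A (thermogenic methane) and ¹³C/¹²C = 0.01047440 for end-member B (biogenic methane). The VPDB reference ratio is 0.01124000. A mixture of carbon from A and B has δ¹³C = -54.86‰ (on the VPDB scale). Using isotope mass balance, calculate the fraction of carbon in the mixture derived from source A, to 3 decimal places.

0.461

δ_A = (0.01079759/0.01124000 − 1)×1000 = (0.960640 − 1)×1000 = -39.360‰
δ_B = (0.01047440/0.01124000 − 1)×1000 = (0.931886 − 1)×1000 = -68.114‰
f_A = (δ_mix − δ_B)/(δ_A − δ_B) = (-54.86 − (-68.114))/(-39.360 − (-68.114))
f_A = 13.254 / 28.754 = 0.4609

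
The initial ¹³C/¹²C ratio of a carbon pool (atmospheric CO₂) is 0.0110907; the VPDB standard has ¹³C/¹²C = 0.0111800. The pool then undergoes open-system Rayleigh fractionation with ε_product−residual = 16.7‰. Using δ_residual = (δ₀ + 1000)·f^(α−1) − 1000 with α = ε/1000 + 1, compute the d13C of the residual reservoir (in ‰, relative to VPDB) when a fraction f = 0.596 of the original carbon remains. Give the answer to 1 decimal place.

-16.5‰

δ₀ = (0.0110907/0.0111800 − 1)×1000 = (0.992013 − 1)×1000 = -7.987‰
α − 1 = ε/1000 = 0.0167
f^(α−1) = 0.596^(0.0167) = 0.991395
δ_res = (-7.987 + 1000) × 0.991395 − 1000 = 983.476 − 1000 = -16.52‰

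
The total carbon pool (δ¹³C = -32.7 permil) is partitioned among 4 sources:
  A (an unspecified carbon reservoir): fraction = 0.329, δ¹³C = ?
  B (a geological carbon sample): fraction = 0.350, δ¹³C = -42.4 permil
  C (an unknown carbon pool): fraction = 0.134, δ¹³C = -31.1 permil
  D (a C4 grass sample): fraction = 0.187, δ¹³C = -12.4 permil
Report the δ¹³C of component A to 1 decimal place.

-34.6 permil

Isotope mass balance: δ_bulk = Σ fᵢ·δᵢ.
-32.7 = 0.329×δ_A + 0.350×(-42.4) + 0.134×(-31.1) + 0.187×(-12.4)
0.329·δ_A = -32.7 − (-21.326) = -11.374
δ_A = -11.374 / 0.329 = -34.57 permil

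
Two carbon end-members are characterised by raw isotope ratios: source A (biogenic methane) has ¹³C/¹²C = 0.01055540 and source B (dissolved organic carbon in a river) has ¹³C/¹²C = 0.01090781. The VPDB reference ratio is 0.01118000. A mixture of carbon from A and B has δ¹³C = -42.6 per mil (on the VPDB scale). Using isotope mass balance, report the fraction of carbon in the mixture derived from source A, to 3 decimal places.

0.579

δ_A = (0.01055540/0.01118000 − 1)×1000 = (0.944132 − 1)×1000 = -55.868 per mil
δ_B = (0.01090781/0.01118000 − 1)×1000 = (0.975654 − 1)×1000 = -24.346 per mil
f_A = (δ_mix − δ_B)/(δ_A − δ_B) = (-42.6 − (-24.346))/(-55.868 − (-24.346))
f_A = -18.254 / -31.521 = 0.5791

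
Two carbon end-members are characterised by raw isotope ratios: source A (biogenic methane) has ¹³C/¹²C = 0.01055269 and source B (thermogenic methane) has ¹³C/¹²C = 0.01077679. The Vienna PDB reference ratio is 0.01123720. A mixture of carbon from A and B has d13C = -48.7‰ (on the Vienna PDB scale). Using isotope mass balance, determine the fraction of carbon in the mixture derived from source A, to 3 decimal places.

δ_A = (0.01055269/0.01123720 − 1)×1000 = (0.939085 − 1)×1000 = -60.915‰
δ_B = (0.01077679/0.01123720 − 1)×1000 = (0.959028 − 1)×1000 = -40.972‰
f_A = (δ_mix − δ_B)/(δ_A − δ_B) = (-48.7 − (-40.972))/(-60.915 − (-40.972))
f_A = -7.728 / -19.943 = 0.3875

0.388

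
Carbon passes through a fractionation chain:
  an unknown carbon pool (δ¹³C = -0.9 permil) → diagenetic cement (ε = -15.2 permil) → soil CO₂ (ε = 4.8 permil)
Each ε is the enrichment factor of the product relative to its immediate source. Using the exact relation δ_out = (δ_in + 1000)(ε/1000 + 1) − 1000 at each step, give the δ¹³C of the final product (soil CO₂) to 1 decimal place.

-11.4 permil

step 1: δ = (-0.90 + 1000)·(-15.2/1000 + 1) − 1000 = -16.09 permil
step 2: δ = (-16.09 + 1000)·(4.8/1000 + 1) − 1000 = -11.36 permil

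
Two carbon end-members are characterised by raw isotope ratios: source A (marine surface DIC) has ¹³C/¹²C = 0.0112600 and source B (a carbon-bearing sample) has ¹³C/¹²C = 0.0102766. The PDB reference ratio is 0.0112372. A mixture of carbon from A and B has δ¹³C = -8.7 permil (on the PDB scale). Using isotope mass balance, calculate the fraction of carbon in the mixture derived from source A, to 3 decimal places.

0.877

δ_A = (0.0112600/0.0112372 − 1)×1000 = (1.002029 − 1)×1000 = 2.029 permil
δ_B = (0.0102766/0.0112372 − 1)×1000 = (0.914516 − 1)×1000 = -85.484 permil
f_A = (δ_mix − δ_B)/(δ_A − δ_B) = (-8.7 − (-85.484))/(2.029 − (-85.484))
f_A = 76.784 / 87.513 = 0.8774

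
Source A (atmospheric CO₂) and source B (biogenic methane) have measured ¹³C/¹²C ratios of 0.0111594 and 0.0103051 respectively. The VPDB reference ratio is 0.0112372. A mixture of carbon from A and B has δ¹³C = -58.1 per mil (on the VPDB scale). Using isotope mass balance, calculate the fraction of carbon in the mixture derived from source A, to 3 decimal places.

0.327

δ_A = (0.0111594/0.0112372 − 1)×1000 = (0.993077 − 1)×1000 = -6.923 per mil
δ_B = (0.0103051/0.0112372 − 1)×1000 = (0.917052 − 1)×1000 = -82.948 per mil
f_A = (δ_mix − δ_B)/(δ_A − δ_B) = (-58.1 − (-82.948))/(-6.923 − (-82.948))
f_A = 24.848 / 76.024 = 0.3268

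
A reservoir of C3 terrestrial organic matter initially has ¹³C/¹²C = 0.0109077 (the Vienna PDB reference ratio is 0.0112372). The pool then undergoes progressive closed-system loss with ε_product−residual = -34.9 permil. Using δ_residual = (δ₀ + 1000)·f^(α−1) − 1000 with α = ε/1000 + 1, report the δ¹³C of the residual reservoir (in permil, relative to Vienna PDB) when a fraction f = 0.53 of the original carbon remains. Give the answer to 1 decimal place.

-7.6 permil

δ₀ = (0.0109077/0.0112372 − 1)×1000 = (0.970678 − 1)×1000 = -29.322 permil
α − 1 = ε/1000 = -0.0349
f^(α−1) = 0.53^(-0.0349) = 1.022405
δ_res = (-29.322 + 1000) × 1.022405 − 1000 = 992.425 − 1000 = -7.57 permil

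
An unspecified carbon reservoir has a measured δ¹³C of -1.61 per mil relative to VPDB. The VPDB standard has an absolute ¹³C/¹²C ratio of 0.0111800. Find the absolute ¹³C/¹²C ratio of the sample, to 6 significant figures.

0.0111620

R_sample = R_standard × (δ¹³C/1000 + 1)
R_sample = 0.0111800 × (-1.61/1000 + 1) = 0.0111800 × 0.998390
R_sample = 0.0111620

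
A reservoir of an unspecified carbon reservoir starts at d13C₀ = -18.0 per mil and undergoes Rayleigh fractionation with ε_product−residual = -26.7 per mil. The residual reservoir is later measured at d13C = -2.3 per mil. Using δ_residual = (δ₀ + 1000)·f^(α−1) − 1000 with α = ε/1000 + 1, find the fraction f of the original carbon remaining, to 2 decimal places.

0.55

α − 1 = ε/1000 = -0.0267
(δ_res + 1000)/(δ₀ + 1000) = (-2.3 + 1000)/(-18.0 + 1000) = 997.7/982.0 = 1.015988
f = 1.015988^(1/-0.0267) = exp(ln(1.015988)/-0.0267) = exp(0.01586/-0.0267)
f = exp(-0.5941) = 0.5521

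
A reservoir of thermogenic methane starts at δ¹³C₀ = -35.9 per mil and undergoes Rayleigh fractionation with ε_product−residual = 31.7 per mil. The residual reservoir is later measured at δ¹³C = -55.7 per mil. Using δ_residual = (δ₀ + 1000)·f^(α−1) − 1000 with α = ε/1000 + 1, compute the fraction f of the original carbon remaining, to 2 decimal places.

0.52

α − 1 = ε/1000 = 0.0317
(δ_res + 1000)/(δ₀ + 1000) = (-55.7 + 1000)/(-35.9 + 1000) = 944.3/964.1 = 0.979463
f = 0.979463^(1/0.0317) = exp(ln(0.979463)/0.0317) = exp(-0.02075/0.0317)
f = exp(-0.6546) = 0.5196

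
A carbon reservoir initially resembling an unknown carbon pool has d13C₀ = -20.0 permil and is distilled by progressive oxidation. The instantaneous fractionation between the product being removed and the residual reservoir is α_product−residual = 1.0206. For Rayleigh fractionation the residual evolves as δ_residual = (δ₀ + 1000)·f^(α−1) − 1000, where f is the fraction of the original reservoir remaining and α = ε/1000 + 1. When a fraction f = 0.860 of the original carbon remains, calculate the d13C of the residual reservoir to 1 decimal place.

-23.0 permil

Rayleigh residual: δ_res = (δ₀ + 1000)·f^(α−1) − 1000
α − 1 = 0.02060
f^(α−1) = 0.860^(0.02060) = 0.996898
δ_res = (-20.0 + 1000) × 0.996898 − 1000 = 976.960 − 1000 = -23.04 permil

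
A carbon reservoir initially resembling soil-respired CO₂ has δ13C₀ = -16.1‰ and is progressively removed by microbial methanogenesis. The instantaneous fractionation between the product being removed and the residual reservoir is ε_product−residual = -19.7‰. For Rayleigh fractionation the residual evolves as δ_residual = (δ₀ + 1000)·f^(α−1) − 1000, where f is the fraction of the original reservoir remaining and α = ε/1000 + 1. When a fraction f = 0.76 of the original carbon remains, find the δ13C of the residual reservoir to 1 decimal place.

-10.8‰

Rayleigh residual: δ_res = (δ₀ + 1000)·f^(α−1) − 1000
α = ε/1000 + 1 = 0.98030, so α − 1 = -0.01970
f^(α−1) = 0.76^(-0.01970) = 1.005421
δ_res = (-16.1 + 1000) × 1.005421 − 1000 = 989.234 − 1000 = -10.77‰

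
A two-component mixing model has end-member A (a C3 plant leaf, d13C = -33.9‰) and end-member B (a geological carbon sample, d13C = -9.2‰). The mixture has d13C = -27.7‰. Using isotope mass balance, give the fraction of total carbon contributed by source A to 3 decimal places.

0.749

δ_mix = f_A·δ_A + (1 − f_A)·δ_B  ⇒  f_A = (δ_mix − δ_B)/(δ_A − δ_B)
f_A = (-27.7 − (-9.2)) / (-33.9 − (-9.2))
f_A = -18.5 / -24.7 = 0.7490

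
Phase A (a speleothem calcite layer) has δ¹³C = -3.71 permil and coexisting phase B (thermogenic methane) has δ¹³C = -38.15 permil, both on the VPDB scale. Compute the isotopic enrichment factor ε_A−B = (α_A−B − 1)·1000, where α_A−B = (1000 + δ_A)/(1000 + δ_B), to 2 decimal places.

35.81 permil

α_A−B = (1000 + -3.71) / (1000 + -38.15) = 996.29 / 961.85 = 1.035806
ε_A−B = (1.035806 − 1) × 1000 = 35.806 permil
(The approximation ε ≈ δ_A − δ_B would give 34.44 permil.)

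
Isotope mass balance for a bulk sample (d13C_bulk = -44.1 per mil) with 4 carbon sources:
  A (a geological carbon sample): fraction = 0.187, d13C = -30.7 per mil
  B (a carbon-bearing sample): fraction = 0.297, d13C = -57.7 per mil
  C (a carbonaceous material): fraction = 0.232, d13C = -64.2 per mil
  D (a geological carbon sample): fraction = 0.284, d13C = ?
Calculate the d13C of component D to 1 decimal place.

-22.3 per mil

Isotope mass balance: δ_bulk = Σ fᵢ·δᵢ.
-44.1 = 0.187×(-30.7) + 0.297×(-57.7) + 0.232×(-64.2) + 0.284×δ_D
0.284·δ_D = -44.1 − (-37.772) = -6.328
δ_D = -6.328 / 0.284 = -22.28 per mil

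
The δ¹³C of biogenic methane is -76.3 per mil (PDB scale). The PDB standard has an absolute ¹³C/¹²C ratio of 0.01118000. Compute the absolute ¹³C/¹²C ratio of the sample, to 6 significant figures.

0.0103270

R_sample = R_standard × (δ¹³C/1000 + 1)
R_sample = 0.01118000 × (-76.3/1000 + 1) = 0.01118000 × 0.923700
R_sample = 0.0103270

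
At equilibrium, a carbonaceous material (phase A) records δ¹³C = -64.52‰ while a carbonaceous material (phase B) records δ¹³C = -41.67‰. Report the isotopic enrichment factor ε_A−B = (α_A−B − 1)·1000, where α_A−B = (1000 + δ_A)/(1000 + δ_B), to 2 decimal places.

α_A−B = (1000 + -64.52) / (1000 + -41.67) = 935.48 / 958.33 = 0.976156
ε_A−B = (0.976156 − 1) × 1000 = -23.844‰
(The approximation ε ≈ δ_A − δ_B would give -22.85‰.)

-23.84‰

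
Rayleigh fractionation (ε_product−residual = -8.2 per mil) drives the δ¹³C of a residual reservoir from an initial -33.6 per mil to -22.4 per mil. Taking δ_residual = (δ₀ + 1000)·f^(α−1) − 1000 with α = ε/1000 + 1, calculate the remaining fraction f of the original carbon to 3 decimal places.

α − 1 = ε/1000 = -0.0082
(δ_res + 1000)/(δ₀ + 1000) = (-22.4 + 1000)/(-33.6 + 1000) = 977.6/966.4 = 1.011589
f = 1.011589^(1/-0.0082) = exp(ln(1.011589)/-0.0082) = exp(0.01152/-0.0082)
f = exp(-1.4052) = 0.2453

0.245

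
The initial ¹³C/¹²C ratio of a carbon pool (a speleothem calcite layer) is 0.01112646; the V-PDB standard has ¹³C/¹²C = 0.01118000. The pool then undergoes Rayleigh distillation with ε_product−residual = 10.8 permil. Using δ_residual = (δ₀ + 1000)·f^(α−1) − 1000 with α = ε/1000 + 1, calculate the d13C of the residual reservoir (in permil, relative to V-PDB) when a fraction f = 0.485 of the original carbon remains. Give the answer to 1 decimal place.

δ₀ = (0.01112646/0.01118000 − 1)×1000 = (0.995211 − 1)×1000 = -4.789 permil
α − 1 = ε/1000 = 0.0108
f^(α−1) = 0.485^(0.0108) = 0.992216
δ_res = (-4.789 + 1000) × 0.992216 − 1000 = 987.464 − 1000 = -12.54 permil

-12.5 permil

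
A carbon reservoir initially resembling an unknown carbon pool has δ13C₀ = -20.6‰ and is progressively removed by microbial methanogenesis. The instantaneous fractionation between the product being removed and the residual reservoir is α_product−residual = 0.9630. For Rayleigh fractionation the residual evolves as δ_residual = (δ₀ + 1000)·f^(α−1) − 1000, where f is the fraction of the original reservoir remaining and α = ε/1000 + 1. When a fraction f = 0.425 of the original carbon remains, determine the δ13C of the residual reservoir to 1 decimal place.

Rayleigh residual: δ_res = (δ₀ + 1000)·f^(α−1) − 1000
α − 1 = -0.03700
f^(α−1) = 0.425^(-0.03700) = 1.032166
δ_res = (-20.6 + 1000) × 1.032166 − 1000 = 1010.904 − 1000 = 10.90‰

10.9‰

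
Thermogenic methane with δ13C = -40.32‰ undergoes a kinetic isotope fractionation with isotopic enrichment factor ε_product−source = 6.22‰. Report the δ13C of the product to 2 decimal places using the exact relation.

Exactly, δ_product = (δ_source + 1000)·(ε/1000 + 1) − 1000.
δ_product = (-40.32 + 1000) × (6.22/1000 + 1) − 1000
δ_product = -34.351‰

-34.35‰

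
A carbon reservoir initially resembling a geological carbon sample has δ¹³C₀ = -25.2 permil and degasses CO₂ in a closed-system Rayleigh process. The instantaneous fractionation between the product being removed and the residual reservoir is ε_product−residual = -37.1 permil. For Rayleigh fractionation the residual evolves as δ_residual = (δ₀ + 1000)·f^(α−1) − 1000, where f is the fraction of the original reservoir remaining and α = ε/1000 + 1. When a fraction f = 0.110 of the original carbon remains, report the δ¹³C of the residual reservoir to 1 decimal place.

58.0 permil

Rayleigh residual: δ_res = (δ₀ + 1000)·f^(α−1) − 1000
α = ε/1000 + 1 = 0.96290, so α − 1 = -0.03710
f^(α−1) = 0.110^(-0.03710) = 1.085336
δ_res = (-25.2 + 1000) × 1.085336 − 1000 = 1057.986 − 1000 = 57.99 permil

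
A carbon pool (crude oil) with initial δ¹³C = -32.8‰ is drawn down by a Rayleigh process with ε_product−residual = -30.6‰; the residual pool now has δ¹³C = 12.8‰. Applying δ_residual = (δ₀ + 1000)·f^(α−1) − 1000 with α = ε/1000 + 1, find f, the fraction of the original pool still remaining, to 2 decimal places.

0.22

α − 1 = ε/1000 = -0.0306
(δ_res + 1000)/(δ₀ + 1000) = (12.8 + 1000)/(-32.8 + 1000) = 1012.8/967.2 = 1.047146
f = 1.047146^(1/-0.0306) = exp(ln(1.047146)/-0.0306) = exp(0.04607/-0.0306)
f = exp(-1.5055) = 0.2219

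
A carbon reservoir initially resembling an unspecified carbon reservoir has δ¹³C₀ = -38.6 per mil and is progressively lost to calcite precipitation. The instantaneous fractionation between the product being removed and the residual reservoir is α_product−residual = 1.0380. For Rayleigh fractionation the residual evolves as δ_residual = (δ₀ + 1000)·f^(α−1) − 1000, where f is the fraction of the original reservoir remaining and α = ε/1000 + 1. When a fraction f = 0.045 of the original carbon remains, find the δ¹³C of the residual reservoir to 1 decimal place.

-145.5 per mil

Rayleigh residual: δ_res = (δ₀ + 1000)·f^(α−1) − 1000
α − 1 = 0.03800
f^(α−1) = 0.045^(0.03800) = 0.888837
δ_res = (-38.6 + 1000) × 0.888837 − 1000 = 854.528 − 1000 = -145.47 per mil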